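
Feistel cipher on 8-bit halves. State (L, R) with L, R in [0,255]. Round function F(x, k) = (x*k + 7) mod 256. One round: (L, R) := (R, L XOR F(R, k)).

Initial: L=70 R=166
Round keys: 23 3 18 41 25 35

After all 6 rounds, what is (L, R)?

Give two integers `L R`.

Round 1 (k=23): L=166 R=183
Round 2 (k=3): L=183 R=138
Round 3 (k=18): L=138 R=12
Round 4 (k=41): L=12 R=121
Round 5 (k=25): L=121 R=212
Round 6 (k=35): L=212 R=122

Answer: 212 122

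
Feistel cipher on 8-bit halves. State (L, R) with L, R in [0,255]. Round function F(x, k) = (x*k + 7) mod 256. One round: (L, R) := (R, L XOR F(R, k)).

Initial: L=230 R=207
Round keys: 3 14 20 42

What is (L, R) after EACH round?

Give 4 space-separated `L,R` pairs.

Answer: 207,146 146,204 204,101 101,85

Derivation:
Round 1 (k=3): L=207 R=146
Round 2 (k=14): L=146 R=204
Round 3 (k=20): L=204 R=101
Round 4 (k=42): L=101 R=85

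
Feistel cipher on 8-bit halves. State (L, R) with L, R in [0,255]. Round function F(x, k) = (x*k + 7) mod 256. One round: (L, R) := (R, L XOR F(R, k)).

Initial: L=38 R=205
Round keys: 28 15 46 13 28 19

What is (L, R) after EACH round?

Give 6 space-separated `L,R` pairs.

Answer: 205,85 85,207 207,108 108,76 76,59 59,36

Derivation:
Round 1 (k=28): L=205 R=85
Round 2 (k=15): L=85 R=207
Round 3 (k=46): L=207 R=108
Round 4 (k=13): L=108 R=76
Round 5 (k=28): L=76 R=59
Round 6 (k=19): L=59 R=36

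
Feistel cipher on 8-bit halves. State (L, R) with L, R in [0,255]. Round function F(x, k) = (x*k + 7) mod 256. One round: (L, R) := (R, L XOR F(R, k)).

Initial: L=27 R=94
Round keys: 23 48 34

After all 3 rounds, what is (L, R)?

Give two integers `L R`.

Round 1 (k=23): L=94 R=98
Round 2 (k=48): L=98 R=57
Round 3 (k=34): L=57 R=251

Answer: 57 251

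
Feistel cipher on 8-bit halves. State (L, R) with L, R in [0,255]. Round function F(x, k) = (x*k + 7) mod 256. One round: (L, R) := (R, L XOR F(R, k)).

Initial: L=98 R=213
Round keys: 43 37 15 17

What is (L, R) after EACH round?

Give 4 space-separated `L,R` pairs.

Round 1 (k=43): L=213 R=172
Round 2 (k=37): L=172 R=54
Round 3 (k=15): L=54 R=157
Round 4 (k=17): L=157 R=66

Answer: 213,172 172,54 54,157 157,66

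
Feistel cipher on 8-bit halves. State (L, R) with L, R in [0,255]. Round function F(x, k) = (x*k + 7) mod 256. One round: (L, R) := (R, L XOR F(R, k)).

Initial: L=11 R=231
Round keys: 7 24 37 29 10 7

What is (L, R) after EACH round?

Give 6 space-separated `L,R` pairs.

Round 1 (k=7): L=231 R=83
Round 2 (k=24): L=83 R=40
Round 3 (k=37): L=40 R=156
Round 4 (k=29): L=156 R=155
Round 5 (k=10): L=155 R=137
Round 6 (k=7): L=137 R=93

Answer: 231,83 83,40 40,156 156,155 155,137 137,93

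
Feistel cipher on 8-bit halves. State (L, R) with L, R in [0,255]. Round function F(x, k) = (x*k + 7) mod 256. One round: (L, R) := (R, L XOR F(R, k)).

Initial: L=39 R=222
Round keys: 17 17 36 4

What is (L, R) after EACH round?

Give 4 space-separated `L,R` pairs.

Answer: 222,226 226,215 215,161 161,92

Derivation:
Round 1 (k=17): L=222 R=226
Round 2 (k=17): L=226 R=215
Round 3 (k=36): L=215 R=161
Round 4 (k=4): L=161 R=92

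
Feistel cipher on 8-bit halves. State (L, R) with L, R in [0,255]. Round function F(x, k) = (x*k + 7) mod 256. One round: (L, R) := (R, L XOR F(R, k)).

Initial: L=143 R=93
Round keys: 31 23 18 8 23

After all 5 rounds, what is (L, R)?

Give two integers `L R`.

Answer: 224 167

Derivation:
Round 1 (k=31): L=93 R=197
Round 2 (k=23): L=197 R=231
Round 3 (k=18): L=231 R=128
Round 4 (k=8): L=128 R=224
Round 5 (k=23): L=224 R=167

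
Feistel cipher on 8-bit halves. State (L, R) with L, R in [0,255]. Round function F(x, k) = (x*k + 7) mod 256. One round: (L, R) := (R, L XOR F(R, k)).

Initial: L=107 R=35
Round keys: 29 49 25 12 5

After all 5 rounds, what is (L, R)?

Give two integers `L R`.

Answer: 36 48

Derivation:
Round 1 (k=29): L=35 R=149
Round 2 (k=49): L=149 R=175
Round 3 (k=25): L=175 R=139
Round 4 (k=12): L=139 R=36
Round 5 (k=5): L=36 R=48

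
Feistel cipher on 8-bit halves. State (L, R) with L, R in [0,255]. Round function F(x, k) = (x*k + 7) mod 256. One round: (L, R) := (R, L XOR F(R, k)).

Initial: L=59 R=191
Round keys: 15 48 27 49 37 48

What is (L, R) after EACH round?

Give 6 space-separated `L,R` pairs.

Round 1 (k=15): L=191 R=3
Round 2 (k=48): L=3 R=40
Round 3 (k=27): L=40 R=60
Round 4 (k=49): L=60 R=171
Round 5 (k=37): L=171 R=130
Round 6 (k=48): L=130 R=204

Answer: 191,3 3,40 40,60 60,171 171,130 130,204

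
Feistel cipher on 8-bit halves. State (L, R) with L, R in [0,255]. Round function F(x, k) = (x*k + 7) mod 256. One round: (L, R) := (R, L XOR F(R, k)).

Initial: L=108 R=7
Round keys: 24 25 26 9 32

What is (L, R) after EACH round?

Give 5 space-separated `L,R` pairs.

Answer: 7,195 195,21 21,234 234,84 84,109

Derivation:
Round 1 (k=24): L=7 R=195
Round 2 (k=25): L=195 R=21
Round 3 (k=26): L=21 R=234
Round 4 (k=9): L=234 R=84
Round 5 (k=32): L=84 R=109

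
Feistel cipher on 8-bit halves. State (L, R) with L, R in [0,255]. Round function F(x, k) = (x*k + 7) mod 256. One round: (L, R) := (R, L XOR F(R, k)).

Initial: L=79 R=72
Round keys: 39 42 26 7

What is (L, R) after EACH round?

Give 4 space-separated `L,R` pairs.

Round 1 (k=39): L=72 R=176
Round 2 (k=42): L=176 R=175
Round 3 (k=26): L=175 R=125
Round 4 (k=7): L=125 R=221

Answer: 72,176 176,175 175,125 125,221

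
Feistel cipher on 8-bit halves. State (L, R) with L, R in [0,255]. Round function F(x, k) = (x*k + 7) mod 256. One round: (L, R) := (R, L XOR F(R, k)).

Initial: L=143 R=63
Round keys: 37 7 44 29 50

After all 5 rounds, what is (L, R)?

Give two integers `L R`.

Round 1 (k=37): L=63 R=173
Round 2 (k=7): L=173 R=253
Round 3 (k=44): L=253 R=46
Round 4 (k=29): L=46 R=192
Round 5 (k=50): L=192 R=169

Answer: 192 169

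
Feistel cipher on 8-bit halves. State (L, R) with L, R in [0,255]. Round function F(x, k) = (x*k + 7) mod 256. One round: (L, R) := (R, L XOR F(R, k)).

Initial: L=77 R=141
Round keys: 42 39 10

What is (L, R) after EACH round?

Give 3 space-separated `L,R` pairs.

Answer: 141,100 100,206 206,119

Derivation:
Round 1 (k=42): L=141 R=100
Round 2 (k=39): L=100 R=206
Round 3 (k=10): L=206 R=119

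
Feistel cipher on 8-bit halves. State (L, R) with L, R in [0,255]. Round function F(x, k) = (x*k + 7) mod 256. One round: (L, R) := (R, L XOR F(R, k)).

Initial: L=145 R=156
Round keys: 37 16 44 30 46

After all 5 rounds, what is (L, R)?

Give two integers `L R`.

Answer: 110 226

Derivation:
Round 1 (k=37): L=156 R=2
Round 2 (k=16): L=2 R=187
Round 3 (k=44): L=187 R=41
Round 4 (k=30): L=41 R=110
Round 5 (k=46): L=110 R=226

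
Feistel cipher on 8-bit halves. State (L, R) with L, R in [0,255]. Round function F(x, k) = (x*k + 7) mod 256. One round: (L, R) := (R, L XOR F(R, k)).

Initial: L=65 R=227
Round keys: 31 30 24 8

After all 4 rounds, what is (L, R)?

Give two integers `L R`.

Round 1 (k=31): L=227 R=197
Round 2 (k=30): L=197 R=254
Round 3 (k=24): L=254 R=18
Round 4 (k=8): L=18 R=105

Answer: 18 105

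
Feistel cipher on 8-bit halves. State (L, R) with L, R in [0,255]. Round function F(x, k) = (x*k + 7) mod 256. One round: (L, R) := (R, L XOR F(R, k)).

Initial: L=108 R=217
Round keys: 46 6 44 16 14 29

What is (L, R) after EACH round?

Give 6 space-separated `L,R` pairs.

Answer: 217,105 105,164 164,94 94,67 67,239 239,89

Derivation:
Round 1 (k=46): L=217 R=105
Round 2 (k=6): L=105 R=164
Round 3 (k=44): L=164 R=94
Round 4 (k=16): L=94 R=67
Round 5 (k=14): L=67 R=239
Round 6 (k=29): L=239 R=89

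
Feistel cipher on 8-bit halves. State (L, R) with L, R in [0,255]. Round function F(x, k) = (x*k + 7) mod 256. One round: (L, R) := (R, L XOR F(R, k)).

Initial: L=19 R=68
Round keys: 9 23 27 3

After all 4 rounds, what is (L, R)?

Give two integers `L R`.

Round 1 (k=9): L=68 R=120
Round 2 (k=23): L=120 R=139
Round 3 (k=27): L=139 R=200
Round 4 (k=3): L=200 R=212

Answer: 200 212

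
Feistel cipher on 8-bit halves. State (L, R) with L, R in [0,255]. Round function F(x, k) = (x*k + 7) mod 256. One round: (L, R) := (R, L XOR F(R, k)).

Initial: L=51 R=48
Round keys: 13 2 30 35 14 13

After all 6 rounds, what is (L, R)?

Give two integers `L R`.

Round 1 (k=13): L=48 R=68
Round 2 (k=2): L=68 R=191
Round 3 (k=30): L=191 R=45
Round 4 (k=35): L=45 R=145
Round 5 (k=14): L=145 R=216
Round 6 (k=13): L=216 R=110

Answer: 216 110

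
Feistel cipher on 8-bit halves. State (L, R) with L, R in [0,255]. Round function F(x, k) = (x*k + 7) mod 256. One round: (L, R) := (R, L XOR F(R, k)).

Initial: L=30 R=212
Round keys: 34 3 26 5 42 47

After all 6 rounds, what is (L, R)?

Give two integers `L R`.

Answer: 223 103

Derivation:
Round 1 (k=34): L=212 R=49
Round 2 (k=3): L=49 R=78
Round 3 (k=26): L=78 R=194
Round 4 (k=5): L=194 R=159
Round 5 (k=42): L=159 R=223
Round 6 (k=47): L=223 R=103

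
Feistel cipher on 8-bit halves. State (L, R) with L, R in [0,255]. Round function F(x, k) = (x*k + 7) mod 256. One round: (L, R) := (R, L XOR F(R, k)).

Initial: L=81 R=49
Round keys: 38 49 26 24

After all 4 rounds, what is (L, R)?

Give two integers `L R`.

Round 1 (k=38): L=49 R=28
Round 2 (k=49): L=28 R=82
Round 3 (k=26): L=82 R=71
Round 4 (k=24): L=71 R=253

Answer: 71 253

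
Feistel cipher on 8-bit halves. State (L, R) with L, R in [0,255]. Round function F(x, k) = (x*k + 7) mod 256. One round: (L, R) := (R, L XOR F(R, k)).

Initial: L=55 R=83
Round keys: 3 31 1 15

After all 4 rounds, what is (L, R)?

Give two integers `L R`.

Answer: 221 25

Derivation:
Round 1 (k=3): L=83 R=55
Round 2 (k=31): L=55 R=227
Round 3 (k=1): L=227 R=221
Round 4 (k=15): L=221 R=25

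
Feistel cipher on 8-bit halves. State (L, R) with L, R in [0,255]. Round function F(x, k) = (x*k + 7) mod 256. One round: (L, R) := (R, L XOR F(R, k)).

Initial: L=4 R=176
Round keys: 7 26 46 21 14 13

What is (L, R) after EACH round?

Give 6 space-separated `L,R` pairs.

Round 1 (k=7): L=176 R=211
Round 2 (k=26): L=211 R=197
Round 3 (k=46): L=197 R=190
Round 4 (k=21): L=190 R=88
Round 5 (k=14): L=88 R=105
Round 6 (k=13): L=105 R=4

Answer: 176,211 211,197 197,190 190,88 88,105 105,4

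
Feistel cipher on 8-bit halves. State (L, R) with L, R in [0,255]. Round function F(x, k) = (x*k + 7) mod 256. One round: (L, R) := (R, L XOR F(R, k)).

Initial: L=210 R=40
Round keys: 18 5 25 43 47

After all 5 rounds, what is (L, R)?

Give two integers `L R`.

Round 1 (k=18): L=40 R=5
Round 2 (k=5): L=5 R=8
Round 3 (k=25): L=8 R=202
Round 4 (k=43): L=202 R=253
Round 5 (k=47): L=253 R=176

Answer: 253 176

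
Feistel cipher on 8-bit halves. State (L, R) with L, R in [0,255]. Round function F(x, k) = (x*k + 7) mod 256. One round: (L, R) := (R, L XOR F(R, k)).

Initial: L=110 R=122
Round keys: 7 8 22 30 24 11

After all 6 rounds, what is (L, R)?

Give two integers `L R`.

Round 1 (k=7): L=122 R=51
Round 2 (k=8): L=51 R=229
Round 3 (k=22): L=229 R=134
Round 4 (k=30): L=134 R=94
Round 5 (k=24): L=94 R=81
Round 6 (k=11): L=81 R=220

Answer: 81 220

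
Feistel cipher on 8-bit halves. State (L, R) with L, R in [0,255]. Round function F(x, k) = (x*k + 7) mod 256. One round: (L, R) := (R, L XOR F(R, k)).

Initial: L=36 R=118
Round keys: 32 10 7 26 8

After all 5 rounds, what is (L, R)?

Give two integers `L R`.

Round 1 (k=32): L=118 R=227
Round 2 (k=10): L=227 R=147
Round 3 (k=7): L=147 R=239
Round 4 (k=26): L=239 R=222
Round 5 (k=8): L=222 R=24

Answer: 222 24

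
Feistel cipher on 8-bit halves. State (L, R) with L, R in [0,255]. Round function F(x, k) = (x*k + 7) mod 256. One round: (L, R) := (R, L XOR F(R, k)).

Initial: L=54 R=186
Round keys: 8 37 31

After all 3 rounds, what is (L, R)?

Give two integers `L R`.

Round 1 (k=8): L=186 R=225
Round 2 (k=37): L=225 R=54
Round 3 (k=31): L=54 R=112

Answer: 54 112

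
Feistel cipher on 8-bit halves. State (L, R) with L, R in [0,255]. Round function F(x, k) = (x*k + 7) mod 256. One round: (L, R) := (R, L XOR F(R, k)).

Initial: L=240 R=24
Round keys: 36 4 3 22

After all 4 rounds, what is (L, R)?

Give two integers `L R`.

Round 1 (k=36): L=24 R=151
Round 2 (k=4): L=151 R=123
Round 3 (k=3): L=123 R=239
Round 4 (k=22): L=239 R=234

Answer: 239 234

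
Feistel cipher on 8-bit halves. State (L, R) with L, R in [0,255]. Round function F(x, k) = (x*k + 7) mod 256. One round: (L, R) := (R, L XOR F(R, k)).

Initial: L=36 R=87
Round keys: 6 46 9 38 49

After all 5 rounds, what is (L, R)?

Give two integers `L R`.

Round 1 (k=6): L=87 R=53
Round 2 (k=46): L=53 R=218
Round 3 (k=9): L=218 R=132
Round 4 (k=38): L=132 R=69
Round 5 (k=49): L=69 R=184

Answer: 69 184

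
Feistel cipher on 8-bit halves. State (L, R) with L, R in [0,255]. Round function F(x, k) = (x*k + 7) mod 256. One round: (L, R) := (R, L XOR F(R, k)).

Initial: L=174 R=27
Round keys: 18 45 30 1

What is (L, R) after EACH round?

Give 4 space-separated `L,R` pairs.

Round 1 (k=18): L=27 R=67
Round 2 (k=45): L=67 R=213
Round 3 (k=30): L=213 R=190
Round 4 (k=1): L=190 R=16

Answer: 27,67 67,213 213,190 190,16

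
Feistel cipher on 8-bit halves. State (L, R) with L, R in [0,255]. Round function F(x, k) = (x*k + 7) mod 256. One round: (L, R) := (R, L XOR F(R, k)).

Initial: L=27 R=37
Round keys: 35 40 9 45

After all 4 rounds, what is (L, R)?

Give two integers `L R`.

Answer: 140 137

Derivation:
Round 1 (k=35): L=37 R=13
Round 2 (k=40): L=13 R=42
Round 3 (k=9): L=42 R=140
Round 4 (k=45): L=140 R=137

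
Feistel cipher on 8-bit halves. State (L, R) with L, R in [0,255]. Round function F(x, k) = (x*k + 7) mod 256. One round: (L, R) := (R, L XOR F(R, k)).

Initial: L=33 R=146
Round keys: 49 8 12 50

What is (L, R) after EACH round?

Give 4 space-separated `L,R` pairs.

Round 1 (k=49): L=146 R=216
Round 2 (k=8): L=216 R=85
Round 3 (k=12): L=85 R=219
Round 4 (k=50): L=219 R=152

Answer: 146,216 216,85 85,219 219,152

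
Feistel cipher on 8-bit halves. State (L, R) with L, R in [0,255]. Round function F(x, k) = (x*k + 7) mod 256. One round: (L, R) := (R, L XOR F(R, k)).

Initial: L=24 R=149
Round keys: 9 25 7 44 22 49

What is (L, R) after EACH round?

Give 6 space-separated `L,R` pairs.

Round 1 (k=9): L=149 R=92
Round 2 (k=25): L=92 R=150
Round 3 (k=7): L=150 R=125
Round 4 (k=44): L=125 R=21
Round 5 (k=22): L=21 R=168
Round 6 (k=49): L=168 R=58

Answer: 149,92 92,150 150,125 125,21 21,168 168,58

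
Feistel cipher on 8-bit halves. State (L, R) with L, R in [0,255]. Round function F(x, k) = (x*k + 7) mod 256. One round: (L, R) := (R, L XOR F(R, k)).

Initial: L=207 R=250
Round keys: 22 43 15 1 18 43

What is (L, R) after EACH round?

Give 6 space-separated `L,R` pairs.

Answer: 250,76 76,49 49,170 170,128 128,173 173,150

Derivation:
Round 1 (k=22): L=250 R=76
Round 2 (k=43): L=76 R=49
Round 3 (k=15): L=49 R=170
Round 4 (k=1): L=170 R=128
Round 5 (k=18): L=128 R=173
Round 6 (k=43): L=173 R=150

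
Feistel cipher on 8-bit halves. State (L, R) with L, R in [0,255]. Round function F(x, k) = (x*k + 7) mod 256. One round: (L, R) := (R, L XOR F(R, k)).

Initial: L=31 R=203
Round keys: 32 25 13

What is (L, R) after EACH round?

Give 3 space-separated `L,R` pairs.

Answer: 203,120 120,116 116,147

Derivation:
Round 1 (k=32): L=203 R=120
Round 2 (k=25): L=120 R=116
Round 3 (k=13): L=116 R=147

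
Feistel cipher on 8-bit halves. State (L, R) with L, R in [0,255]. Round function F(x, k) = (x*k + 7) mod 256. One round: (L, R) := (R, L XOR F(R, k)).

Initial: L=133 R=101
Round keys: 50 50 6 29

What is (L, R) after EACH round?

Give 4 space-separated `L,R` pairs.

Answer: 101,68 68,42 42,71 71,56

Derivation:
Round 1 (k=50): L=101 R=68
Round 2 (k=50): L=68 R=42
Round 3 (k=6): L=42 R=71
Round 4 (k=29): L=71 R=56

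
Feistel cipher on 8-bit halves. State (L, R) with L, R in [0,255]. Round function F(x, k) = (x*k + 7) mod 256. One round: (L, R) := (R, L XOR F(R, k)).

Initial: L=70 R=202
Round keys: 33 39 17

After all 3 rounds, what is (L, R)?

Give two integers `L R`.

Answer: 130 254

Derivation:
Round 1 (k=33): L=202 R=87
Round 2 (k=39): L=87 R=130
Round 3 (k=17): L=130 R=254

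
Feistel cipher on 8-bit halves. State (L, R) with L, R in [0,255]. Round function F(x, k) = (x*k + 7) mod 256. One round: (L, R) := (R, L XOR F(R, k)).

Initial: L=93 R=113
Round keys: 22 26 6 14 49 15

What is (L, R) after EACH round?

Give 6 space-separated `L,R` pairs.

Answer: 113,224 224,182 182,171 171,215 215,133 133,5

Derivation:
Round 1 (k=22): L=113 R=224
Round 2 (k=26): L=224 R=182
Round 3 (k=6): L=182 R=171
Round 4 (k=14): L=171 R=215
Round 5 (k=49): L=215 R=133
Round 6 (k=15): L=133 R=5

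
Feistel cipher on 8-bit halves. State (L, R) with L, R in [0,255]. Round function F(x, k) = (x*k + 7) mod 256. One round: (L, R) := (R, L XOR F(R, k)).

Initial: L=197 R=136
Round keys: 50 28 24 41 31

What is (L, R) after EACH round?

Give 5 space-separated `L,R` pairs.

Round 1 (k=50): L=136 R=82
Round 2 (k=28): L=82 R=119
Round 3 (k=24): L=119 R=125
Round 4 (k=41): L=125 R=123
Round 5 (k=31): L=123 R=145

Answer: 136,82 82,119 119,125 125,123 123,145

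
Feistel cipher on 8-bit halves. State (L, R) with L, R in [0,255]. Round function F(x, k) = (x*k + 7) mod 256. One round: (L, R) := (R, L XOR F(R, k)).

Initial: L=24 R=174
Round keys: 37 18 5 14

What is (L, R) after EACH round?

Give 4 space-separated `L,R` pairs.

Answer: 174,53 53,111 111,7 7,6

Derivation:
Round 1 (k=37): L=174 R=53
Round 2 (k=18): L=53 R=111
Round 3 (k=5): L=111 R=7
Round 4 (k=14): L=7 R=6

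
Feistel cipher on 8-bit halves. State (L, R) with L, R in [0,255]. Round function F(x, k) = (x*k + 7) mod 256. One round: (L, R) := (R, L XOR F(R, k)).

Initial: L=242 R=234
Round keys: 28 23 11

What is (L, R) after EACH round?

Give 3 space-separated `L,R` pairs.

Answer: 234,109 109,56 56,2

Derivation:
Round 1 (k=28): L=234 R=109
Round 2 (k=23): L=109 R=56
Round 3 (k=11): L=56 R=2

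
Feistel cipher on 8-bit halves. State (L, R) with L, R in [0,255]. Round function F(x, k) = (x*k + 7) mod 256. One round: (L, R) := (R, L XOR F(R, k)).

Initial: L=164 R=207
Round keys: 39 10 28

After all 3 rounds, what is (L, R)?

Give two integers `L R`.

Round 1 (k=39): L=207 R=52
Round 2 (k=10): L=52 R=192
Round 3 (k=28): L=192 R=51

Answer: 192 51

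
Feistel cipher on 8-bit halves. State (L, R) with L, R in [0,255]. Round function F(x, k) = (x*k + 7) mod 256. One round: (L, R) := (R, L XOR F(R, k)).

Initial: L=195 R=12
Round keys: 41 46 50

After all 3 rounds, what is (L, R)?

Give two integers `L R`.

Answer: 171 93

Derivation:
Round 1 (k=41): L=12 R=48
Round 2 (k=46): L=48 R=171
Round 3 (k=50): L=171 R=93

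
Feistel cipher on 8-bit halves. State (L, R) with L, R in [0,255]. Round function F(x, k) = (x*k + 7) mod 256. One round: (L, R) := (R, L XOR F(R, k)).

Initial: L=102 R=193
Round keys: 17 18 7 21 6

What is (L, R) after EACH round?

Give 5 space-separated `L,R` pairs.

Answer: 193,190 190,162 162,203 203,12 12,132

Derivation:
Round 1 (k=17): L=193 R=190
Round 2 (k=18): L=190 R=162
Round 3 (k=7): L=162 R=203
Round 4 (k=21): L=203 R=12
Round 5 (k=6): L=12 R=132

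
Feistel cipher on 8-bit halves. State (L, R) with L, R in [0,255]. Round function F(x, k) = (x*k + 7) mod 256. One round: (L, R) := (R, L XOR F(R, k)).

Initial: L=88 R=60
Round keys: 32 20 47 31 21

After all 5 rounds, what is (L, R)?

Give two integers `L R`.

Answer: 223 5

Derivation:
Round 1 (k=32): L=60 R=223
Round 2 (k=20): L=223 R=79
Round 3 (k=47): L=79 R=87
Round 4 (k=31): L=87 R=223
Round 5 (k=21): L=223 R=5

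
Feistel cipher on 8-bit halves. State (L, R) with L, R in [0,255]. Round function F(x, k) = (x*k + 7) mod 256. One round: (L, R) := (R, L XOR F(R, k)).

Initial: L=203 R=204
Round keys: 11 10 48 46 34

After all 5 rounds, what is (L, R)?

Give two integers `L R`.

Answer: 226 28

Derivation:
Round 1 (k=11): L=204 R=0
Round 2 (k=10): L=0 R=203
Round 3 (k=48): L=203 R=23
Round 4 (k=46): L=23 R=226
Round 5 (k=34): L=226 R=28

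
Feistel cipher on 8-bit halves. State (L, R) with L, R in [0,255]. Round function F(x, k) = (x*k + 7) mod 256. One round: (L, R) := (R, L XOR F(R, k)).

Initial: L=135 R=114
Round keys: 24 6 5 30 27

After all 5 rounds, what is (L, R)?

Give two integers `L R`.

Answer: 82 45

Derivation:
Round 1 (k=24): L=114 R=48
Round 2 (k=6): L=48 R=85
Round 3 (k=5): L=85 R=128
Round 4 (k=30): L=128 R=82
Round 5 (k=27): L=82 R=45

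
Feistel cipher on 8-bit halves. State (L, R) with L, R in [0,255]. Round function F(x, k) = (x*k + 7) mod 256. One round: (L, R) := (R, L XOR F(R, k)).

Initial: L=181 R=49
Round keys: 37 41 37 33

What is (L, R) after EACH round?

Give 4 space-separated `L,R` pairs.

Answer: 49,169 169,41 41,93 93,45

Derivation:
Round 1 (k=37): L=49 R=169
Round 2 (k=41): L=169 R=41
Round 3 (k=37): L=41 R=93
Round 4 (k=33): L=93 R=45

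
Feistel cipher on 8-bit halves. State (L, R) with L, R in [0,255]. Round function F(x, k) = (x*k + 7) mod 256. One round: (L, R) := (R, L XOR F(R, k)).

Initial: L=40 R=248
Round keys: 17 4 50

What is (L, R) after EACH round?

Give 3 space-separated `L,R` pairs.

Answer: 248,87 87,155 155,26

Derivation:
Round 1 (k=17): L=248 R=87
Round 2 (k=4): L=87 R=155
Round 3 (k=50): L=155 R=26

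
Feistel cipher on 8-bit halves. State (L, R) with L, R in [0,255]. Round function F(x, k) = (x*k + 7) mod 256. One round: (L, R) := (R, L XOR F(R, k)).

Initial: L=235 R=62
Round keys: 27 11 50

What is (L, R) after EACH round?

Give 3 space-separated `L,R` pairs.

Round 1 (k=27): L=62 R=122
Round 2 (k=11): L=122 R=123
Round 3 (k=50): L=123 R=119

Answer: 62,122 122,123 123,119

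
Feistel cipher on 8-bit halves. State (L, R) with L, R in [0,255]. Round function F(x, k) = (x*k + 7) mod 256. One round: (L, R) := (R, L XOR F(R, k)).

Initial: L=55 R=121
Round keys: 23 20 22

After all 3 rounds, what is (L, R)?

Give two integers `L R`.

Answer: 34 34

Derivation:
Round 1 (k=23): L=121 R=209
Round 2 (k=20): L=209 R=34
Round 3 (k=22): L=34 R=34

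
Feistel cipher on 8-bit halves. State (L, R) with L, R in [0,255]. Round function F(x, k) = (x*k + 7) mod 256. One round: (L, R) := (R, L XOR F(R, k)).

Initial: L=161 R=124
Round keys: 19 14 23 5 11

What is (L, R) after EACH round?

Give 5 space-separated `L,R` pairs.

Round 1 (k=19): L=124 R=154
Round 2 (k=14): L=154 R=15
Round 3 (k=23): L=15 R=250
Round 4 (k=5): L=250 R=230
Round 5 (k=11): L=230 R=19

Answer: 124,154 154,15 15,250 250,230 230,19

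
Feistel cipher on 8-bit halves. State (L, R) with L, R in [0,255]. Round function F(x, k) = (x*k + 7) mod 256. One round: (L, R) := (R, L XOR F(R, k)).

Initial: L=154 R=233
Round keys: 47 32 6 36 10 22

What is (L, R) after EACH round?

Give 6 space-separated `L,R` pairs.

Round 1 (k=47): L=233 R=84
Round 2 (k=32): L=84 R=110
Round 3 (k=6): L=110 R=207
Round 4 (k=36): L=207 R=77
Round 5 (k=10): L=77 R=198
Round 6 (k=22): L=198 R=70

Answer: 233,84 84,110 110,207 207,77 77,198 198,70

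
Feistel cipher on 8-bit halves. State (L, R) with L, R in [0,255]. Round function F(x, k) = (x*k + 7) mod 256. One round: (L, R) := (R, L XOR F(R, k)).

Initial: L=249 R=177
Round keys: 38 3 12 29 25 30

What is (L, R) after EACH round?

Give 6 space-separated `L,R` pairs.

Round 1 (k=38): L=177 R=180
Round 2 (k=3): L=180 R=146
Round 3 (k=12): L=146 R=107
Round 4 (k=29): L=107 R=180
Round 5 (k=25): L=180 R=240
Round 6 (k=30): L=240 R=147

Answer: 177,180 180,146 146,107 107,180 180,240 240,147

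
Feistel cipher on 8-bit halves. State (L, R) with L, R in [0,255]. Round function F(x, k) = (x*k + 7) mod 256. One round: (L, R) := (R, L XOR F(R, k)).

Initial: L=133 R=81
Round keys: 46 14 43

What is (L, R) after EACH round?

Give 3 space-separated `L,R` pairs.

Answer: 81,16 16,182 182,137

Derivation:
Round 1 (k=46): L=81 R=16
Round 2 (k=14): L=16 R=182
Round 3 (k=43): L=182 R=137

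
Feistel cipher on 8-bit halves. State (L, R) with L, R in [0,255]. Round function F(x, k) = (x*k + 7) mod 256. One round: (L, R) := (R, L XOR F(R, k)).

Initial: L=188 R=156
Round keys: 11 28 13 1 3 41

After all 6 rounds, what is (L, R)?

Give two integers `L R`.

Answer: 253 167

Derivation:
Round 1 (k=11): L=156 R=7
Round 2 (k=28): L=7 R=87
Round 3 (k=13): L=87 R=117
Round 4 (k=1): L=117 R=43
Round 5 (k=3): L=43 R=253
Round 6 (k=41): L=253 R=167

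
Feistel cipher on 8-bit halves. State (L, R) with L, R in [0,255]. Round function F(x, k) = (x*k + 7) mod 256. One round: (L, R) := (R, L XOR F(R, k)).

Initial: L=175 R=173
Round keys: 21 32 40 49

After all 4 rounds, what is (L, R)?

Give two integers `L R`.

Round 1 (k=21): L=173 R=151
Round 2 (k=32): L=151 R=74
Round 3 (k=40): L=74 R=0
Round 4 (k=49): L=0 R=77

Answer: 0 77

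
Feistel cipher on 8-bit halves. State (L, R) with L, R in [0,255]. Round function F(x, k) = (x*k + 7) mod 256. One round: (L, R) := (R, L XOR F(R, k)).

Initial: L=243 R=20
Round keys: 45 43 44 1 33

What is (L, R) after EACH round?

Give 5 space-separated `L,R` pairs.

Round 1 (k=45): L=20 R=120
Round 2 (k=43): L=120 R=59
Round 3 (k=44): L=59 R=83
Round 4 (k=1): L=83 R=97
Round 5 (k=33): L=97 R=219

Answer: 20,120 120,59 59,83 83,97 97,219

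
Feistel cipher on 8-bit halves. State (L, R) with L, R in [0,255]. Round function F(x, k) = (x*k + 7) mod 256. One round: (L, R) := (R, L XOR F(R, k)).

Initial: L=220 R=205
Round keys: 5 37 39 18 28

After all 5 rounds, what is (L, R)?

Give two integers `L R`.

Round 1 (k=5): L=205 R=212
Round 2 (k=37): L=212 R=102
Round 3 (k=39): L=102 R=69
Round 4 (k=18): L=69 R=135
Round 5 (k=28): L=135 R=142

Answer: 135 142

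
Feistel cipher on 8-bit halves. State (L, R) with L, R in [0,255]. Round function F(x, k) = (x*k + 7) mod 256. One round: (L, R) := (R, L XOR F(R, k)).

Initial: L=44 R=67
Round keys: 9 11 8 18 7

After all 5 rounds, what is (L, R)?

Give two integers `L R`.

Round 1 (k=9): L=67 R=78
Round 2 (k=11): L=78 R=34
Round 3 (k=8): L=34 R=89
Round 4 (k=18): L=89 R=107
Round 5 (k=7): L=107 R=173

Answer: 107 173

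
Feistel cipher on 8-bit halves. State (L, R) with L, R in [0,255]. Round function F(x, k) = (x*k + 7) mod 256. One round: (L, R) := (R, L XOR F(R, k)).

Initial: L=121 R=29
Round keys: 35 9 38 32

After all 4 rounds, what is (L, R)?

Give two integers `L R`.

Round 1 (k=35): L=29 R=135
Round 2 (k=9): L=135 R=219
Round 3 (k=38): L=219 R=14
Round 4 (k=32): L=14 R=28

Answer: 14 28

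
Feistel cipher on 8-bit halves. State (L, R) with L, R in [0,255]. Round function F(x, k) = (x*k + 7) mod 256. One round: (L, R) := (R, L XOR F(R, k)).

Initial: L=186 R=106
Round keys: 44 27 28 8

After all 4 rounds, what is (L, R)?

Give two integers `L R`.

Answer: 114 243

Derivation:
Round 1 (k=44): L=106 R=133
Round 2 (k=27): L=133 R=100
Round 3 (k=28): L=100 R=114
Round 4 (k=8): L=114 R=243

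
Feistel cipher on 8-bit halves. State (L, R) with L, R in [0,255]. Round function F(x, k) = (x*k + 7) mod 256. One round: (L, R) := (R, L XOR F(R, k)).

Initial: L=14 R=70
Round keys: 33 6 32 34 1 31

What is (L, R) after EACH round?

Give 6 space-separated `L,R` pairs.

Answer: 70,3 3,95 95,228 228,16 16,243 243,100

Derivation:
Round 1 (k=33): L=70 R=3
Round 2 (k=6): L=3 R=95
Round 3 (k=32): L=95 R=228
Round 4 (k=34): L=228 R=16
Round 5 (k=1): L=16 R=243
Round 6 (k=31): L=243 R=100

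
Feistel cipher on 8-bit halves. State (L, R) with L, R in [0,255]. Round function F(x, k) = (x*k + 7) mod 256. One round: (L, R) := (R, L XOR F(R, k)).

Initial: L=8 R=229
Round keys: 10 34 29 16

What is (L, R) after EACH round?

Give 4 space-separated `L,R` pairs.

Answer: 229,241 241,236 236,50 50,203

Derivation:
Round 1 (k=10): L=229 R=241
Round 2 (k=34): L=241 R=236
Round 3 (k=29): L=236 R=50
Round 4 (k=16): L=50 R=203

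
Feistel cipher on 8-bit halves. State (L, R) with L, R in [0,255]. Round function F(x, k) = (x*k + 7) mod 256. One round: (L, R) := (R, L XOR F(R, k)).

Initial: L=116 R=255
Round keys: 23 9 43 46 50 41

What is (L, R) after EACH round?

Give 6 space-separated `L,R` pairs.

Round 1 (k=23): L=255 R=132
Round 2 (k=9): L=132 R=84
Round 3 (k=43): L=84 R=167
Round 4 (k=46): L=167 R=93
Round 5 (k=50): L=93 R=150
Round 6 (k=41): L=150 R=80

Answer: 255,132 132,84 84,167 167,93 93,150 150,80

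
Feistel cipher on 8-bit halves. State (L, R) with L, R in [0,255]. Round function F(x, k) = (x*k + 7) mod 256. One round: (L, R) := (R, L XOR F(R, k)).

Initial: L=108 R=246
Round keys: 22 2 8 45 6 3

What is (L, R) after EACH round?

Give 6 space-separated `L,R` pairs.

Round 1 (k=22): L=246 R=71
Round 2 (k=2): L=71 R=99
Round 3 (k=8): L=99 R=88
Round 4 (k=45): L=88 R=28
Round 5 (k=6): L=28 R=247
Round 6 (k=3): L=247 R=240

Answer: 246,71 71,99 99,88 88,28 28,247 247,240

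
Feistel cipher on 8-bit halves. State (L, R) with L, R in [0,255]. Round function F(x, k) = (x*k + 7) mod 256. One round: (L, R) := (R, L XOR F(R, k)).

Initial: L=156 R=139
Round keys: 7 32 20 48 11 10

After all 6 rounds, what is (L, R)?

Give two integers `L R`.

Answer: 79 70

Derivation:
Round 1 (k=7): L=139 R=72
Round 2 (k=32): L=72 R=140
Round 3 (k=20): L=140 R=191
Round 4 (k=48): L=191 R=91
Round 5 (k=11): L=91 R=79
Round 6 (k=10): L=79 R=70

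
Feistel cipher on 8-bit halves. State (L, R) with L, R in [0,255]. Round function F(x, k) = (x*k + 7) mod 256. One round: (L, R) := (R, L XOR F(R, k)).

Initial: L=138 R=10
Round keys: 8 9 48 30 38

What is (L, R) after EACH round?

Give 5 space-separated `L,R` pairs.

Round 1 (k=8): L=10 R=221
Round 2 (k=9): L=221 R=198
Round 3 (k=48): L=198 R=250
Round 4 (k=30): L=250 R=149
Round 5 (k=38): L=149 R=223

Answer: 10,221 221,198 198,250 250,149 149,223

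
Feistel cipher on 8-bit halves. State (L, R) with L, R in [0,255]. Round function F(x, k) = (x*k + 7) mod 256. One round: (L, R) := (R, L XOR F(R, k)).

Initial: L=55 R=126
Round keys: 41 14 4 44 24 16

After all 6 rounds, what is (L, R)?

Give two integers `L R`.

Round 1 (k=41): L=126 R=2
Round 2 (k=14): L=2 R=93
Round 3 (k=4): L=93 R=121
Round 4 (k=44): L=121 R=142
Round 5 (k=24): L=142 R=46
Round 6 (k=16): L=46 R=105

Answer: 46 105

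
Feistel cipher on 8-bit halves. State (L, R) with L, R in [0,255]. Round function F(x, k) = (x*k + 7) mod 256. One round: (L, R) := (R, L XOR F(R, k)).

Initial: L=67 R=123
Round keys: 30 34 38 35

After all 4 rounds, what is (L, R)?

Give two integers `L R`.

Answer: 213 246

Derivation:
Round 1 (k=30): L=123 R=50
Round 2 (k=34): L=50 R=208
Round 3 (k=38): L=208 R=213
Round 4 (k=35): L=213 R=246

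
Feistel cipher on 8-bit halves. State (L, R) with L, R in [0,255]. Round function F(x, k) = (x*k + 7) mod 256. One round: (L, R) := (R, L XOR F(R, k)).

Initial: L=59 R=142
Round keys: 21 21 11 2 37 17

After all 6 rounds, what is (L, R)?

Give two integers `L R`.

Round 1 (k=21): L=142 R=150
Round 2 (k=21): L=150 R=219
Round 3 (k=11): L=219 R=230
Round 4 (k=2): L=230 R=8
Round 5 (k=37): L=8 R=201
Round 6 (k=17): L=201 R=104

Answer: 201 104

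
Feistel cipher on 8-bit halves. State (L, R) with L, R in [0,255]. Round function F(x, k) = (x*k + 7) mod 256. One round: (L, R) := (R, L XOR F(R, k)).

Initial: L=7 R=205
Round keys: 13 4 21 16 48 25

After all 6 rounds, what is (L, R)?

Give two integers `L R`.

Answer: 13 197

Derivation:
Round 1 (k=13): L=205 R=119
Round 2 (k=4): L=119 R=46
Round 3 (k=21): L=46 R=186
Round 4 (k=16): L=186 R=137
Round 5 (k=48): L=137 R=13
Round 6 (k=25): L=13 R=197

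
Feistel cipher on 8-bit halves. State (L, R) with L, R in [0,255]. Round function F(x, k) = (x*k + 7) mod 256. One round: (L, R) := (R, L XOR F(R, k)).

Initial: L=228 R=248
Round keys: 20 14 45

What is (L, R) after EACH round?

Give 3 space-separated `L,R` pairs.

Round 1 (k=20): L=248 R=131
Round 2 (k=14): L=131 R=201
Round 3 (k=45): L=201 R=223

Answer: 248,131 131,201 201,223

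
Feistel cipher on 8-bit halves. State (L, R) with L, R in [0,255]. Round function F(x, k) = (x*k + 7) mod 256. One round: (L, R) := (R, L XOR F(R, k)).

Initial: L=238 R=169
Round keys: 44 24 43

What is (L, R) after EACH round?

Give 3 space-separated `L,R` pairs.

Answer: 169,253 253,22 22,68

Derivation:
Round 1 (k=44): L=169 R=253
Round 2 (k=24): L=253 R=22
Round 3 (k=43): L=22 R=68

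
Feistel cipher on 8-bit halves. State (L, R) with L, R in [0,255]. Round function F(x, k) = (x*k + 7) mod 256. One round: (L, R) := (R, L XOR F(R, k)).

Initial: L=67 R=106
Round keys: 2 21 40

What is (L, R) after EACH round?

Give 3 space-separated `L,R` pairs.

Round 1 (k=2): L=106 R=152
Round 2 (k=21): L=152 R=21
Round 3 (k=40): L=21 R=215

Answer: 106,152 152,21 21,215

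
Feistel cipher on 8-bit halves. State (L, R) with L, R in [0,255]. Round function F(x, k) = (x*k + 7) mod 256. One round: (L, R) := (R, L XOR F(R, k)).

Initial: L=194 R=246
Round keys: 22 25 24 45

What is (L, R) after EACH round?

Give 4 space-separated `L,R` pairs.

Answer: 246,233 233,62 62,62 62,211

Derivation:
Round 1 (k=22): L=246 R=233
Round 2 (k=25): L=233 R=62
Round 3 (k=24): L=62 R=62
Round 4 (k=45): L=62 R=211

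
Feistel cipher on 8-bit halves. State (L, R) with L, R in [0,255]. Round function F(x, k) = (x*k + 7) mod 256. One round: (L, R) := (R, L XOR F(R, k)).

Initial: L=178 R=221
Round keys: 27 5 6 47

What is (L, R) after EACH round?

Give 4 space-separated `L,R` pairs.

Answer: 221,228 228,166 166,15 15,110

Derivation:
Round 1 (k=27): L=221 R=228
Round 2 (k=5): L=228 R=166
Round 3 (k=6): L=166 R=15
Round 4 (k=47): L=15 R=110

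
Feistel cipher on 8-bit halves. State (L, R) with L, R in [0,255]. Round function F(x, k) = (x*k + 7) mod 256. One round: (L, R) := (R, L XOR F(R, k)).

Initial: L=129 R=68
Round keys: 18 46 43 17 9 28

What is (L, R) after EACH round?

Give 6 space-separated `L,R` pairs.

Answer: 68,78 78,79 79,2 2,102 102,159 159,13

Derivation:
Round 1 (k=18): L=68 R=78
Round 2 (k=46): L=78 R=79
Round 3 (k=43): L=79 R=2
Round 4 (k=17): L=2 R=102
Round 5 (k=9): L=102 R=159
Round 6 (k=28): L=159 R=13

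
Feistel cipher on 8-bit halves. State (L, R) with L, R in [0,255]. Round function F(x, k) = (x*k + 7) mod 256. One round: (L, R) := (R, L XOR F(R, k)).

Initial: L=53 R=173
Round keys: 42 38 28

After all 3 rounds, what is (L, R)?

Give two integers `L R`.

Answer: 2 99

Derivation:
Round 1 (k=42): L=173 R=92
Round 2 (k=38): L=92 R=2
Round 3 (k=28): L=2 R=99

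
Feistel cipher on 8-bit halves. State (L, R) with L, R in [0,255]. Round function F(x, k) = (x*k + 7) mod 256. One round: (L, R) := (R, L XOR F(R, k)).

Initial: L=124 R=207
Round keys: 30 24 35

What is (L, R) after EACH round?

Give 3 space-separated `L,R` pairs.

Answer: 207,53 53,48 48,162

Derivation:
Round 1 (k=30): L=207 R=53
Round 2 (k=24): L=53 R=48
Round 3 (k=35): L=48 R=162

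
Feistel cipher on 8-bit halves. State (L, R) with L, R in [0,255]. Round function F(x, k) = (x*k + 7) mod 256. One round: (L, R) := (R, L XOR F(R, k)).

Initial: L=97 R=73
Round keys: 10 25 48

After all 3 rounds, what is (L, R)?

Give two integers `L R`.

Round 1 (k=10): L=73 R=128
Round 2 (k=25): L=128 R=206
Round 3 (k=48): L=206 R=39

Answer: 206 39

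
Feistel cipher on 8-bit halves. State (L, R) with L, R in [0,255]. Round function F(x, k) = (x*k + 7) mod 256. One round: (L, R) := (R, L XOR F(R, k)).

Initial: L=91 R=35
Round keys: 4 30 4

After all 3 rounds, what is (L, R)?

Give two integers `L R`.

Answer: 84 159

Derivation:
Round 1 (k=4): L=35 R=200
Round 2 (k=30): L=200 R=84
Round 3 (k=4): L=84 R=159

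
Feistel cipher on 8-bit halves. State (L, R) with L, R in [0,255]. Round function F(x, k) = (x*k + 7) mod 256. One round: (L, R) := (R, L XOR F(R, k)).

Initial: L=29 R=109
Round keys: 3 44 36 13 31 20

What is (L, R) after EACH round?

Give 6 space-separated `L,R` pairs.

Round 1 (k=3): L=109 R=83
Round 2 (k=44): L=83 R=38
Round 3 (k=36): L=38 R=12
Round 4 (k=13): L=12 R=133
Round 5 (k=31): L=133 R=46
Round 6 (k=20): L=46 R=26

Answer: 109,83 83,38 38,12 12,133 133,46 46,26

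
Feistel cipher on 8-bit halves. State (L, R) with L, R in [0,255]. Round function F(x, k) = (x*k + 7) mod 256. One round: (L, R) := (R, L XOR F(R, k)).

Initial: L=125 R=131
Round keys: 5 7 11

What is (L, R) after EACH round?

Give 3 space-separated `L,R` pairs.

Answer: 131,235 235,247 247,79

Derivation:
Round 1 (k=5): L=131 R=235
Round 2 (k=7): L=235 R=247
Round 3 (k=11): L=247 R=79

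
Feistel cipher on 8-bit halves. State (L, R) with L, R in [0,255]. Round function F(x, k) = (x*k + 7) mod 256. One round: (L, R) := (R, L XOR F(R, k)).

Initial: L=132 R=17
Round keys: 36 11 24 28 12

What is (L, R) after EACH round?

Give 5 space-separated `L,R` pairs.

Round 1 (k=36): L=17 R=239
Round 2 (k=11): L=239 R=93
Round 3 (k=24): L=93 R=80
Round 4 (k=28): L=80 R=154
Round 5 (k=12): L=154 R=111

Answer: 17,239 239,93 93,80 80,154 154,111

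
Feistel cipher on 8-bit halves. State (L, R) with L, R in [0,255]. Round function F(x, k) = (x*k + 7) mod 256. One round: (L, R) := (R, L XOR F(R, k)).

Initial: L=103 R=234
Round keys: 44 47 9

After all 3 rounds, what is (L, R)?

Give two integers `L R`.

Answer: 197 172

Derivation:
Round 1 (k=44): L=234 R=88
Round 2 (k=47): L=88 R=197
Round 3 (k=9): L=197 R=172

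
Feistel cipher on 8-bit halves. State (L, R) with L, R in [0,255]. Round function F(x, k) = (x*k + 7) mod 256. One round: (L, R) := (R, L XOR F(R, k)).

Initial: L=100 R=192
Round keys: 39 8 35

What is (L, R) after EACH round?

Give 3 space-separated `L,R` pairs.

Answer: 192,35 35,223 223,167

Derivation:
Round 1 (k=39): L=192 R=35
Round 2 (k=8): L=35 R=223
Round 3 (k=35): L=223 R=167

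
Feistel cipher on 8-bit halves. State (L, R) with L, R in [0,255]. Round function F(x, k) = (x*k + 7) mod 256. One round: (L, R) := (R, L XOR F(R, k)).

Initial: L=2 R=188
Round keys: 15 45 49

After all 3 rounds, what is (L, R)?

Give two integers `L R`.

Round 1 (k=15): L=188 R=9
Round 2 (k=45): L=9 R=32
Round 3 (k=49): L=32 R=46

Answer: 32 46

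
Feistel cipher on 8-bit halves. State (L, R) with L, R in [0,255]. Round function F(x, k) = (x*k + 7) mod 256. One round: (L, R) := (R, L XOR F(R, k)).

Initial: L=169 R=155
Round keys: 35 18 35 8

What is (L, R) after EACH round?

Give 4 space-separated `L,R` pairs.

Round 1 (k=35): L=155 R=145
Round 2 (k=18): L=145 R=162
Round 3 (k=35): L=162 R=188
Round 4 (k=8): L=188 R=69

Answer: 155,145 145,162 162,188 188,69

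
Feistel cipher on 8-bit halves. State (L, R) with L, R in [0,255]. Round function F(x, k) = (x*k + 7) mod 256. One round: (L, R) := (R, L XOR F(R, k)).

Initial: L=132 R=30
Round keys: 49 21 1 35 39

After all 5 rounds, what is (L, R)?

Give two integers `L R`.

Round 1 (k=49): L=30 R=65
Round 2 (k=21): L=65 R=66
Round 3 (k=1): L=66 R=8
Round 4 (k=35): L=8 R=93
Round 5 (k=39): L=93 R=58

Answer: 93 58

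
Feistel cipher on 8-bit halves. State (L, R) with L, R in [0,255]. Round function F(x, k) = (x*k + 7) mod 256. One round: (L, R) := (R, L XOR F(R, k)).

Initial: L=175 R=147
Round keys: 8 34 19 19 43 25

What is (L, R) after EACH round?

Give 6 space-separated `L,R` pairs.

Answer: 147,48 48,244 244,19 19,132 132,32 32,163

Derivation:
Round 1 (k=8): L=147 R=48
Round 2 (k=34): L=48 R=244
Round 3 (k=19): L=244 R=19
Round 4 (k=19): L=19 R=132
Round 5 (k=43): L=132 R=32
Round 6 (k=25): L=32 R=163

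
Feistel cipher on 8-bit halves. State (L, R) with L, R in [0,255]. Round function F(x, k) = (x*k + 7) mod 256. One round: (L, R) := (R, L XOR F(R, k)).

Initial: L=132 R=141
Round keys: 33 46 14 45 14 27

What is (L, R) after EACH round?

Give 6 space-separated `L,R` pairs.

Answer: 141,176 176,42 42,227 227,196 196,92 92,127

Derivation:
Round 1 (k=33): L=141 R=176
Round 2 (k=46): L=176 R=42
Round 3 (k=14): L=42 R=227
Round 4 (k=45): L=227 R=196
Round 5 (k=14): L=196 R=92
Round 6 (k=27): L=92 R=127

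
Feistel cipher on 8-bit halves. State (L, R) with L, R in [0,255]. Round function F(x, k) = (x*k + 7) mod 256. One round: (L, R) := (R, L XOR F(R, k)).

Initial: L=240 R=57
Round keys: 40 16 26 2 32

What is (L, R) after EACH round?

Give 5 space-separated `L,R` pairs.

Answer: 57,31 31,206 206,236 236,17 17,203

Derivation:
Round 1 (k=40): L=57 R=31
Round 2 (k=16): L=31 R=206
Round 3 (k=26): L=206 R=236
Round 4 (k=2): L=236 R=17
Round 5 (k=32): L=17 R=203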